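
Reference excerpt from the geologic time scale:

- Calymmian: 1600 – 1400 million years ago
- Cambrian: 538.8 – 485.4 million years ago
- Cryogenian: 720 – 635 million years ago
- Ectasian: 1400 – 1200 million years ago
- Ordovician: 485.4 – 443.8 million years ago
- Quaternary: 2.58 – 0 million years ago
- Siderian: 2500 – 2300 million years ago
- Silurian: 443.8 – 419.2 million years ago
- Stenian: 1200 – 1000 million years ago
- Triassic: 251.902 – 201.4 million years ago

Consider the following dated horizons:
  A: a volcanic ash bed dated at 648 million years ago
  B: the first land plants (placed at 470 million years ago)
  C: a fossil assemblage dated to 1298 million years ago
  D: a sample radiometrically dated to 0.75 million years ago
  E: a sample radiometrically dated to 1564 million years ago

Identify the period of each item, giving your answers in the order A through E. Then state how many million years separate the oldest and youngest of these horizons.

A — Cryogenian; B — Ordovician; C — Ectasian; D — Quaternary; E — Calymmian; span 1563.25 million years

A: 648 Ma lies in 720–635 Ma, so Cryogenian.
B: 470 Ma lies in 485.4–443.8 Ma, so Ordovician.
C: 1298 Ma lies in 1400–1200 Ma, so Ectasian.
D: 0.75 Ma lies in 2.58–0 Ma, so Quaternary.
E: 1564 Ma lies in 1600–1400 Ma, so Calymmian.
Oldest = 1564 Ma, youngest = 0.75 Ma → span 1563.25 Myr.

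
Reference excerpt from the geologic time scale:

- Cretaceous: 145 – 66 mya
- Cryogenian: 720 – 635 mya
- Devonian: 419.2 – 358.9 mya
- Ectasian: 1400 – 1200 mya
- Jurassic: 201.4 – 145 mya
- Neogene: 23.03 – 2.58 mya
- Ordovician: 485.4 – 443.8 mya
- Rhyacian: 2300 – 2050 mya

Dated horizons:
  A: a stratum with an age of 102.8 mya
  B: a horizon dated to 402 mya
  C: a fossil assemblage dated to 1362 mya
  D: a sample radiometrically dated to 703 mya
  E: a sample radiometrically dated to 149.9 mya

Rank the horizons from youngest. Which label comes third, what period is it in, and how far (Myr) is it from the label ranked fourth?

B, in the Devonian; 301 million years to D

Smaller Ma means younger, so youngest first: A 102.8 < E 149.9 < B 402 < D 703 < C 1362.
Counting 3 along gives B (402 Ma); the excerpt puts that inside the Devonian, 419.2–358.9 Ma.
Next in line is D (703 Ma), and 703 − 402 = 301 Myr.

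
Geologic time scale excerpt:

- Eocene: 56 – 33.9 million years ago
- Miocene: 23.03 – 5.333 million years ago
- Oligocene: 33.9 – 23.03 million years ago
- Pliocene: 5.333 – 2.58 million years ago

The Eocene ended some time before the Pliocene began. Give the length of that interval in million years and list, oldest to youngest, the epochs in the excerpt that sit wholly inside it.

The Eocene closes at 33.9 Ma and the Pliocene opens at 5.333 Ma, so the interval is 33.9 − 5.333 = 28.567 Myr.
An epoch fits inside if it starts at or after 33.9 Ma and ends at or before 5.333 Ma; oldest first that gives Oligocene, Miocene.

28.567 million years; Oligocene, Miocene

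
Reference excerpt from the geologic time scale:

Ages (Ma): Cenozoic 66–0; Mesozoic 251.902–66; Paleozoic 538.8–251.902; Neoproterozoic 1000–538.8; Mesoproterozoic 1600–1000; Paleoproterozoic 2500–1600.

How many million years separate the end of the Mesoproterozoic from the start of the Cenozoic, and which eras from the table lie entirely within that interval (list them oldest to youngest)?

934 million years; Neoproterozoic, Paleozoic, Mesozoic

The Mesoproterozoic closes at 1000 Ma and the Cenozoic opens at 66 Ma, so the interval is 1000 − 66 = 934 Myr.
An era fits inside if it starts at or after 1000 Ma and ends at or before 66 Ma; oldest first that gives Neoproterozoic, Paleozoic, Mesozoic.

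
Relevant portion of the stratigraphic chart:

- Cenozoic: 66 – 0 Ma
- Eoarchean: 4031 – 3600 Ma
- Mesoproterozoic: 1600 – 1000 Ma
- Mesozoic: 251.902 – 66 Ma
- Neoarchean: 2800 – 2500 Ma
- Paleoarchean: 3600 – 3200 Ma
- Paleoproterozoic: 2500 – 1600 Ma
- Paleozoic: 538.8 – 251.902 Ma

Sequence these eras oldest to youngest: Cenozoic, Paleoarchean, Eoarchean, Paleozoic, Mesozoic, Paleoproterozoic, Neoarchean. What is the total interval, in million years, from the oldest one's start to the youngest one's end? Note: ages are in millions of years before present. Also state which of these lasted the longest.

Eoarchean, Paleoarchean, Neoarchean, Paleoproterozoic, Paleozoic, Mesozoic, Cenozoic; total span 4031 Myr; longest is Paleoproterozoic

Start ages (Ma): Eoarchean 4031, Paleoarchean 3600, Neoarchean 2800, Paleoproterozoic 2500, Paleozoic 538.8, Mesozoic 251.902, Cenozoic 66.
Ordered oldest to youngest: Eoarchean, Paleoarchean, Neoarchean, Paleoproterozoic, Paleozoic, Mesozoic, Cenozoic.
Span = 4031 − 0 = 4031 Myr.
Durations: Paleoarchean 400, Cenozoic 66, Paleoproterozoic 900, Neoarchean 300, Mesozoic 185.902, Paleozoic 286.898, Eoarchean 431 → longest is Paleoproterozoic (900 Myr).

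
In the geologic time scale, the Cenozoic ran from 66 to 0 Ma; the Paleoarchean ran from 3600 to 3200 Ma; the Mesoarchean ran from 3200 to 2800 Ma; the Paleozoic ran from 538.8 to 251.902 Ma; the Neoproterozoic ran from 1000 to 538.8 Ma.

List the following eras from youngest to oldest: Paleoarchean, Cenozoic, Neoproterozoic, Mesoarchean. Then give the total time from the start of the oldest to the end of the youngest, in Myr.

Start ages (Ma): Paleoarchean 3600, Mesoarchean 3200, Neoproterozoic 1000, Cenozoic 66.
Ordered youngest to oldest: Cenozoic, Neoproterozoic, Mesoarchean, Paleoarchean.
Span = 3600 − 0 = 3600 Myr.

Cenozoic, Neoproterozoic, Mesoarchean, Paleoarchean; total span 3600 Myr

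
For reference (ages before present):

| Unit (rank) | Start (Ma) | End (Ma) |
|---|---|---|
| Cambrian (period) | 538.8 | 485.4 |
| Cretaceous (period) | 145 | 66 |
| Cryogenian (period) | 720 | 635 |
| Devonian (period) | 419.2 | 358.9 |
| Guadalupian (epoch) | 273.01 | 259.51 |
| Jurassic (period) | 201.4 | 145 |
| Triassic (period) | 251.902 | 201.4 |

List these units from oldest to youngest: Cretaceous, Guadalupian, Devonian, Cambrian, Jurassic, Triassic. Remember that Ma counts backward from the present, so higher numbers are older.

Cambrian, then Devonian, then Guadalupian, then Triassic, then Jurassic, then Cretaceous

Read off each span (Ma): Cretaceous 145–66; Guadalupian 273.01–259.51; Devonian 419.2–358.9; Cambrian 538.8–485.4; Jurassic 201.4–145; Triassic 251.902–201.4.
Larger Ma is older, so oldest→youngest is Cambrian, Devonian, Guadalupian, Triassic, Jurassic, Cretaceous.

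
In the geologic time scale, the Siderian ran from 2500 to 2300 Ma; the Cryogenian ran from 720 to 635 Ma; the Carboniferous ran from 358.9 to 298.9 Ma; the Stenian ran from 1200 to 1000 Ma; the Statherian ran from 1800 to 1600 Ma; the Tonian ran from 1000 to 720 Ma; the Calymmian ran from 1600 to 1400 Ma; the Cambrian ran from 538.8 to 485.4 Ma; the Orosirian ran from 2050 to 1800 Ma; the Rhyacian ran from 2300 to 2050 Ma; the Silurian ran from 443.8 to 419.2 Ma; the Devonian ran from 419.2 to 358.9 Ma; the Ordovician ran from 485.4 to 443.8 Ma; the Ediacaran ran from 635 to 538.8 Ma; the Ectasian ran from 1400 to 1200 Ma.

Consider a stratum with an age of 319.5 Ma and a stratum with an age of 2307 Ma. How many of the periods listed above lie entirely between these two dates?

The older date is 2307 Ma and the younger is 319.5 Ma.
Periods with start < 2307 and end > 319.5 Ma: Rhyacian (2300–2050), Orosirian (2050–1800), Statherian (1800–1600), Calymmian (1600–1400), Ectasian (1400–1200), Stenian (1200–1000), Tonian (1000–720), Cryogenian (720–635), Ediacaran (635–538.8), Cambrian (538.8–485.4), Ordovician (485.4–443.8), Silurian (443.8–419.2), Devonian (419.2–358.9).
That is 13 complete periods.

13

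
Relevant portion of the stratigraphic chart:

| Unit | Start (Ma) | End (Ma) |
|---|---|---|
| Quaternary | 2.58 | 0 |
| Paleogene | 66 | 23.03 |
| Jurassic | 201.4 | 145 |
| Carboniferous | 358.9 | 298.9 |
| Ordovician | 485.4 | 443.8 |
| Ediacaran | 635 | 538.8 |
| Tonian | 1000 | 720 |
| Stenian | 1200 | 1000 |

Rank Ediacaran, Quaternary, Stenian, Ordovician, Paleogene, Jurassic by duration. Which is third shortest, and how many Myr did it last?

Paleogene, 42.97 million years

Durations: Ediacaran 96.2; Quaternary 2.58; Stenian 200; Ordovician 41.6; Paleogene 42.97; Jurassic 56.4 Myr.
Sorted shortest-first: Quaternary (2.58), Ordovician (41.6), Paleogene (42.97), Jurassic (56.4), Ediacaran (96.2), Stenian (200).
The third shortest is Paleogene at 42.97 Myr.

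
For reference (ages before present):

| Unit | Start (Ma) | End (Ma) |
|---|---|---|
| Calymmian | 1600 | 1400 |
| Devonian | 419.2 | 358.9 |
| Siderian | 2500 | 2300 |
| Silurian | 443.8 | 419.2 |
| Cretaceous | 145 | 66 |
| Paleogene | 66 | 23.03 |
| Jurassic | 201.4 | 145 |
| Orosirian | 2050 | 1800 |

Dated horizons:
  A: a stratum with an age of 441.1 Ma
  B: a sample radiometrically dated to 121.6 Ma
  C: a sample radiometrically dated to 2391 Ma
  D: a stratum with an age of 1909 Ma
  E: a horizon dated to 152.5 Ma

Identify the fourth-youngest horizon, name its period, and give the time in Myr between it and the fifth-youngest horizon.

Sorted youngest-first by Ma: B (121.6), E (152.5), A (441.1), D (1909), C (2391).
The fourth youngest is D at 1909 Ma, which lies in 2050–1800 Ma: the Orosirian.
The fifth youngest is C at 2391 Ma; separation = |1909 − 2391| = 482 Myr.

D, in the Orosirian; 482 million years to C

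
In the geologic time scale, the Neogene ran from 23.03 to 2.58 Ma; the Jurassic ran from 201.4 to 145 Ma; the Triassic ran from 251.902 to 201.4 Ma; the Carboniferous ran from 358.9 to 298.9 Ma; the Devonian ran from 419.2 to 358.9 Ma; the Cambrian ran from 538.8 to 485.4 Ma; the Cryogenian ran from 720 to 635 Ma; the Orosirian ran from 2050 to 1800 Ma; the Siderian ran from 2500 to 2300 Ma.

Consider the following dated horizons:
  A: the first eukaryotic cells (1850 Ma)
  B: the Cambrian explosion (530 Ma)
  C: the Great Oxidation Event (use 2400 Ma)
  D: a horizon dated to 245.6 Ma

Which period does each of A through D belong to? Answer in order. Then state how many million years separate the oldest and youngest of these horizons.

Match each age against the start–end ranges in the excerpt: A = 1850 Ma → Orosirian (2050–1800); B = 530 Ma → Cambrian (538.8–485.4); C = 2400 Ma → Siderian (2500–2300); D = 245.6 Ma → Triassic (251.902–201.4).
The largest age is 2400 Ma and the smallest is 245.6 Ma; their difference is 2154.4 Myr.

A — Orosirian; B — Cambrian; C — Siderian; D — Triassic; span 2154.4 million years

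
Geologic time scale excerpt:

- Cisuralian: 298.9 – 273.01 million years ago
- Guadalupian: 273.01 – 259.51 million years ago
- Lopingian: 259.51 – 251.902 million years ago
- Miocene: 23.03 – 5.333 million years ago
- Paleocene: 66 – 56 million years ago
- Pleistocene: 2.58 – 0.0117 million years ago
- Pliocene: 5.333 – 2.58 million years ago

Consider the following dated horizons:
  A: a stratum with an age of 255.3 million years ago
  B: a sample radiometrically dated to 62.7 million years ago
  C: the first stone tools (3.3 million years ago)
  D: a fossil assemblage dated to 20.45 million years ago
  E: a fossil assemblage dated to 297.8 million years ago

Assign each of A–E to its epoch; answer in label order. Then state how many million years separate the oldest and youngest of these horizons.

Match each age against the start–end ranges in the excerpt: A = 255.3 Ma → Lopingian (259.51–251.902); B = 62.7 Ma → Paleocene (66–56); C = 3.3 Ma → Pliocene (5.333–2.58); D = 20.45 Ma → Miocene (23.03–5.333); E = 297.8 Ma → Cisuralian (298.9–273.01).
The largest age is 297.8 Ma and the smallest is 3.3 Ma; their difference is 294.5 Myr.

A — Lopingian; B — Paleocene; C — Pliocene; D — Miocene; E — Cisuralian; span 294.5 million years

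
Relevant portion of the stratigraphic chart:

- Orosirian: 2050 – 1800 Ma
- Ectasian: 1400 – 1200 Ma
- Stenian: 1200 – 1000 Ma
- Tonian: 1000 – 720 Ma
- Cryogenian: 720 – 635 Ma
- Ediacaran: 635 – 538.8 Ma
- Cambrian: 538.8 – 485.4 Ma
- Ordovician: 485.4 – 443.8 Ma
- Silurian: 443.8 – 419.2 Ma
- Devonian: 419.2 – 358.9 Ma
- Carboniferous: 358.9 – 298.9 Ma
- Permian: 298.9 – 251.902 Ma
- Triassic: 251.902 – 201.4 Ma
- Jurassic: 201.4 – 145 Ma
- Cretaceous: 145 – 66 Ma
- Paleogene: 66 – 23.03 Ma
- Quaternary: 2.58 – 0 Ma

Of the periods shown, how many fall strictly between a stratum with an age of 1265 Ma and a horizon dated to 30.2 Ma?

13

The older date is 1265 Ma and the younger is 30.2 Ma.
Periods with start < 1265 and end > 30.2 Ma: Stenian (1200–1000), Tonian (1000–720), Cryogenian (720–635), Ediacaran (635–538.8), Cambrian (538.8–485.4), Ordovician (485.4–443.8), Silurian (443.8–419.2), Devonian (419.2–358.9), Carboniferous (358.9–298.9), Permian (298.9–251.902), Triassic (251.902–201.4), Jurassic (201.4–145), Cretaceous (145–66).
That is 13 complete periods.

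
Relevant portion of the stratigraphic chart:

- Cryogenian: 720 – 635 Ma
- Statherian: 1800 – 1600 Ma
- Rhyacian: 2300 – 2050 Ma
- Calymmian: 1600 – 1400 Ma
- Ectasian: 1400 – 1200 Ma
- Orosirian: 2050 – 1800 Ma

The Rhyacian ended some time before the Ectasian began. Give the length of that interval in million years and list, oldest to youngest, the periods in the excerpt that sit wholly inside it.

650 million years; Orosirian, Statherian, Calymmian

End of Rhyacian = 2050 Ma; start of Ectasian = 1400 Ma.
Gap = 2050 − 1400 = 650 Myr.
Periods wholly inside 2050–1400 Ma: Orosirian (2050–1800), Statherian (1800–1600), Calymmian (1600–1400).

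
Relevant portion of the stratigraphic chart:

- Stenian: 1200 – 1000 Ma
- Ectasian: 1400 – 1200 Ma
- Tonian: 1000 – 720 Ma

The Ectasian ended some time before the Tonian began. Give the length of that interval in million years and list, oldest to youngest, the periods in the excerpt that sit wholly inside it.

200 million years; Stenian

The Ectasian closes at 1200 Ma and the Tonian opens at 1000 Ma, so the interval is 1200 − 1000 = 200 Myr.
A period fits inside if it starts at or after 1200 Ma and ends at or before 1000 Ma; oldest first that gives Stenian.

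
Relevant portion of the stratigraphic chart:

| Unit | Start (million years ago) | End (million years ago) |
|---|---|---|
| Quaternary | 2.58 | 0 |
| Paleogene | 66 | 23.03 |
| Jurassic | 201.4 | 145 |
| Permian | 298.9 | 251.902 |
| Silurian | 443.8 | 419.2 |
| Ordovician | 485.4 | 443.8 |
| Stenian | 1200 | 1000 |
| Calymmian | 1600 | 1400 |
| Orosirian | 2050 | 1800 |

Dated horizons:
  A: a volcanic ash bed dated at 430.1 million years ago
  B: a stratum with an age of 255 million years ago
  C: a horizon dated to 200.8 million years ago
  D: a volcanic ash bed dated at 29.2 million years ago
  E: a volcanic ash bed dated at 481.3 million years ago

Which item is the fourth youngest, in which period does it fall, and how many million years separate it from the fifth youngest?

Smaller Ma means younger, so youngest first: D 29.2 < C 200.8 < B 255 < A 430.1 < E 481.3.
Counting 4 along gives A (430.1 Ma); the excerpt puts that inside the Silurian, 443.8–419.2 Ma.
Next in line is E (481.3 Ma), and 481.3 − 430.1 = 51.2 Myr.

A, in the Silurian; 51.2 million years to E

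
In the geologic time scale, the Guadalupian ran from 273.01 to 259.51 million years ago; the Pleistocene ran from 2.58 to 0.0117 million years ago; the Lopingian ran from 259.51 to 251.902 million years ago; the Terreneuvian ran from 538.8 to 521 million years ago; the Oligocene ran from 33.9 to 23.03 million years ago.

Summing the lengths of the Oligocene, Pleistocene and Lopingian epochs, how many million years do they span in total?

21.0463 million years

Each duration: Oligocene = 10.87; Pleistocene = 2.5683; Lopingian = 7.608.
Sum: 10.87 + 2.5683 + 7.608 = 21.0463 Myr.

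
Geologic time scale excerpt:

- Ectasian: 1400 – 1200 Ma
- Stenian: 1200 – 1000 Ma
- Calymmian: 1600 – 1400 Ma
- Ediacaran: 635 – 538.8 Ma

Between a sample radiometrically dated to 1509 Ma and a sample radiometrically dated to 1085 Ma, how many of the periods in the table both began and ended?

The older date is 1509 Ma and the younger is 1085 Ma.
Periods with start < 1509 and end > 1085 Ma: Ectasian (1400–1200).
That is 1 complete period.

1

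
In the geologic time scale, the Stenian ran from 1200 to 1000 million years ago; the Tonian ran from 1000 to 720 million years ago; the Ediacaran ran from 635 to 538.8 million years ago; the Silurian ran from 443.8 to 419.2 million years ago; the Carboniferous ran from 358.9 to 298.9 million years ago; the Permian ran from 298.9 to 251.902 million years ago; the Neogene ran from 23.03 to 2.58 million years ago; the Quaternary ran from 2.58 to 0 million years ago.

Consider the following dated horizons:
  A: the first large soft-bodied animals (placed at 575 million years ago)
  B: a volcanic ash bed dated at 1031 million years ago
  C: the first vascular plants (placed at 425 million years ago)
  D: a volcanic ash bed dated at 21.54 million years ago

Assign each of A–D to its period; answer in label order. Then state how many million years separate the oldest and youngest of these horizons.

A — Ediacaran; B — Stenian; C — Silurian; D — Neogene; span 1009.46 million years

A: 575 Ma lies in 635–538.8 Ma, so Ediacaran.
B: 1031 Ma lies in 1200–1000 Ma, so Stenian.
C: 425 Ma lies in 443.8–419.2 Ma, so Silurian.
D: 21.54 Ma lies in 23.03–2.58 Ma, so Neogene.
Oldest = 1031 Ma, youngest = 21.54 Ma → span 1009.46 Myr.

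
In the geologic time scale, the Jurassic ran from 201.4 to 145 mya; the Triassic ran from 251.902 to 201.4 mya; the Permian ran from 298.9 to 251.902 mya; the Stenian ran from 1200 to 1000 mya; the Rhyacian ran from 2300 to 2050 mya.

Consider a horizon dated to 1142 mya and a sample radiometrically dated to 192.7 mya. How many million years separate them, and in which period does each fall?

949.3 million years apart; the first in the Stenian, the second in the Jurassic

Elapsed time: 1142 − 192.7 = 949.3 Myr.
1142 Ma lies within 1200–1000 Ma: Stenian.
192.7 Ma lies within 201.4–145 Ma: Jurassic.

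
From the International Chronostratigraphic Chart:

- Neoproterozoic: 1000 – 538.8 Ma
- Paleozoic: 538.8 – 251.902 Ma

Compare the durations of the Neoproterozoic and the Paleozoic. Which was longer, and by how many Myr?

Neoproterozoic: 1000 − 538.8 = 461.2 Myr.
Paleozoic: 538.8 − 251.902 = 286.898 Myr.
Difference: 461.2 − 286.898 = 174.302 Myr, so the Neoproterozoic was longer.

Neoproterozoic, by 174.302 million years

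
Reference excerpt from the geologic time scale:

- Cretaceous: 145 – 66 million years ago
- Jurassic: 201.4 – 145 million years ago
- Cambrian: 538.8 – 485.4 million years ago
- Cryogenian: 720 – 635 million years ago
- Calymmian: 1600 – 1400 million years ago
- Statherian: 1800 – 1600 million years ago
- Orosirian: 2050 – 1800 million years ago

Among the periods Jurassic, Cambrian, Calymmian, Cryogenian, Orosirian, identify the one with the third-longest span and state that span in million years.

Durations: Jurassic 56.4; Cambrian 53.4; Calymmian 200; Cryogenian 85; Orosirian 250 Myr.
Sorted longest-first: Orosirian (250), Calymmian (200), Cryogenian (85), Jurassic (56.4), Cambrian (53.4).
The third longest is Cryogenian at 85 Myr.

Cryogenian, 85 million years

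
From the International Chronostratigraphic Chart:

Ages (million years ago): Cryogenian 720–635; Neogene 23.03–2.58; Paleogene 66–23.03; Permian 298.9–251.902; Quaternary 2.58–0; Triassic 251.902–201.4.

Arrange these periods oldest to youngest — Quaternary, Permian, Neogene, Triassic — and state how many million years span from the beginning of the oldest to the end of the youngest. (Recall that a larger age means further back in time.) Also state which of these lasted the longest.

From the excerpt: Quaternary 2.58–0; Permian 298.9–251.902; Neogene 23.03–2.58; Triassic 251.902–201.4 (Ma).
Larger Ma is earlier, so the oldest is Permian and the youngest is Quaternary; oldest to youngest: Permian, Triassic, Neogene, Quaternary.
Oldest start 298.9 minus youngest end 0 gives 298.9 Myr overall.
Individual lengths (start − end): Permian 46.998; Triassic 50.502; Neogene 20.45; Quaternary 2.58. The largest is Triassic at 50.502 Myr.

Permian, Triassic, Neogene, Quaternary; total span 298.9 Myr; longest is Triassic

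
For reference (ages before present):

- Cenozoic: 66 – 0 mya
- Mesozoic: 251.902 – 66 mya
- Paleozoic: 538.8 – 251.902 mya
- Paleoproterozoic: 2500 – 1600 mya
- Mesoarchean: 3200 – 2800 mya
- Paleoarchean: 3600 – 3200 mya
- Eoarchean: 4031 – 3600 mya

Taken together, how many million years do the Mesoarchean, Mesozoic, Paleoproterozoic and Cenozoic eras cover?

Each duration: Mesoarchean = 400; Mesozoic = 185.902; Paleoproterozoic = 900; Cenozoic = 66.
Sum: 400 + 185.902 + 900 + 66 = 1551.902 Myr.

1551.902 million years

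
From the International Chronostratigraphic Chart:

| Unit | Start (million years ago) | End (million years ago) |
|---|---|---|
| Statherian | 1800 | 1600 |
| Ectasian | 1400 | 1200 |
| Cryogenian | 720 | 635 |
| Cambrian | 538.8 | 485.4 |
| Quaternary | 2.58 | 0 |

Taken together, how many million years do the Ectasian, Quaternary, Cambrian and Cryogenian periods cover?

340.98 million years

Duration is start − end for each: (1400 − 1200) + (2.58 − 0) + (538.8 − 485.4) + (720 − 635).
That is 200 + 2.58 + 53.4 + 85, which totals 340.98 million years.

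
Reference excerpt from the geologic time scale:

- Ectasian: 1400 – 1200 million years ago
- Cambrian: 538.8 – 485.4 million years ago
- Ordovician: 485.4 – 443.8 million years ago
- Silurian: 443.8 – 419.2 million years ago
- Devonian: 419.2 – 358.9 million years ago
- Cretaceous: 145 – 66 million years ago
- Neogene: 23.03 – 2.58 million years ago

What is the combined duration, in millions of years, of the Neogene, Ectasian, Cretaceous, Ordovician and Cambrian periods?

394.45 million years

Duration is start − end for each: (23.03 − 2.58) + (1400 − 1200) + (145 − 66) + (485.4 − 443.8) + (538.8 − 485.4).
That is 20.45 + 200 + 79 + 41.6 + 53.4, which totals 394.45 million years.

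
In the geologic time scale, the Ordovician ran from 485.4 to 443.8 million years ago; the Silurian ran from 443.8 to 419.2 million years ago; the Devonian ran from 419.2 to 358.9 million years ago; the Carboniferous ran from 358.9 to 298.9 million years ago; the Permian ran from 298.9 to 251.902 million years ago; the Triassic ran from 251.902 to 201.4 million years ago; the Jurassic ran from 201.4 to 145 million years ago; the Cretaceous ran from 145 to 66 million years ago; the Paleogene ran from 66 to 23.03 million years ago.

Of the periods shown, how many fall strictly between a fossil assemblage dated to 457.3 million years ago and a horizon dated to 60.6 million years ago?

7

457.3 Ma sits inside the Ordovician (485.4–443.8) and 60.6 Ma inside the Paleogene (66–23.03); neither of those is wholly between the two dates.
The listed periods lying completely between them are Silurian, Devonian, Carboniferous, Permian, Triassic, Jurassic, Cretaceous — 7 in all.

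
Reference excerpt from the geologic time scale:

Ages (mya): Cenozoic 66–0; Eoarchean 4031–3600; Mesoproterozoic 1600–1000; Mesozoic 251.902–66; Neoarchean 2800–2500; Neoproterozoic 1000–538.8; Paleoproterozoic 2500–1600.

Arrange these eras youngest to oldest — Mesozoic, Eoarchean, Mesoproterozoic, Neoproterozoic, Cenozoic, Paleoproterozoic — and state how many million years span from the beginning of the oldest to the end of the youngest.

Start ages (Ma): Eoarchean 4031, Paleoproterozoic 2500, Mesoproterozoic 1600, Neoproterozoic 1000, Mesozoic 251.902, Cenozoic 66.
Ordered youngest to oldest: Cenozoic, Mesozoic, Neoproterozoic, Mesoproterozoic, Paleoproterozoic, Eoarchean.
Span = 4031 − 0 = 4031 Myr.

Cenozoic → Mesozoic → Neoproterozoic → Mesoproterozoic → Paleoproterozoic → Eoarchean; total span 4031 Myr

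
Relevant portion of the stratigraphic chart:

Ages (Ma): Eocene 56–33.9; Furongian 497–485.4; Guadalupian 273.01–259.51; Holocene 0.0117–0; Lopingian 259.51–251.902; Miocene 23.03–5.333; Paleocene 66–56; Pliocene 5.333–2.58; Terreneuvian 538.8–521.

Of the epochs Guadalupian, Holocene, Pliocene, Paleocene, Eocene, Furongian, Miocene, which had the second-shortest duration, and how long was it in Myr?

Durations: Guadalupian 13.5; Holocene 0.0117; Pliocene 2.753; Paleocene 10; Eocene 22.1; Furongian 11.6; Miocene 17.697 Myr.
Sorted shortest-first: Holocene (0.0117), Pliocene (2.753), Paleocene (10), Furongian (11.6), Guadalupian (13.5), Miocene (17.697), Eocene (22.1).
The second shortest is Pliocene at 2.753 Myr.

Pliocene, 2.753 million years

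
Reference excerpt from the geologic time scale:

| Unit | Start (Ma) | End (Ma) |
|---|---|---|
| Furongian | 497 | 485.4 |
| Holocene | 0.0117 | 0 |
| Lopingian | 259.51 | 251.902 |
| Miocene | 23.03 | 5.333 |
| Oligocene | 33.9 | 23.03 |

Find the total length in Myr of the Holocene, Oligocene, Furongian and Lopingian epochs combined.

30.0897 million years

Duration is start − end for each: (0.0117 − 0) + (33.9 − 23.03) + (497 − 485.4) + (259.51 − 251.902).
That is 0.0117 + 10.87 + 11.6 + 7.608, which totals 30.0897 million years.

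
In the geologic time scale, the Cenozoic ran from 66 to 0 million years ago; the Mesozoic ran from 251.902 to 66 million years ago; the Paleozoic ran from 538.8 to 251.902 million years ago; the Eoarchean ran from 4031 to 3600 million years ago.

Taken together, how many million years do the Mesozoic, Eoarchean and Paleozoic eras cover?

Duration is start − end for each: (251.902 − 66) + (4031 − 3600) + (538.8 − 251.902).
That is 185.902 + 431 + 286.898, which totals 903.8 million years.

903.8 million years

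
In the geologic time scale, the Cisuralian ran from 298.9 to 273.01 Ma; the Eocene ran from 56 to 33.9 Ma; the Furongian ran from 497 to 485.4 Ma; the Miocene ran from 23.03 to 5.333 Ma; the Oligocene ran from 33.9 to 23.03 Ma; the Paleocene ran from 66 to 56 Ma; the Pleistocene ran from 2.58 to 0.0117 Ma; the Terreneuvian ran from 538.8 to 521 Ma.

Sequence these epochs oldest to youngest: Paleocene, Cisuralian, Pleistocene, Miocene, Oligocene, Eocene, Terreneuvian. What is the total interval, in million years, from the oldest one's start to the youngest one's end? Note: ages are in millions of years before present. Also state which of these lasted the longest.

Terreneuvian, Cisuralian, Paleocene, Eocene, Oligocene, Miocene, Pleistocene; total span 538.7883 Myr; longest is Cisuralian

Start ages (Ma): Terreneuvian 538.8, Cisuralian 298.9, Paleocene 66, Eocene 56, Oligocene 33.9, Miocene 23.03, Pleistocene 2.58.
Ordered oldest to youngest: Terreneuvian, Cisuralian, Paleocene, Eocene, Oligocene, Miocene, Pleistocene.
Span = 538.8 − 0.0117 = 538.7883 Myr.
Durations: Miocene 17.697, Cisuralian 25.89, Eocene 22.1, Paleocene 10, Pleistocene 2.5683, Oligocene 10.87, Terreneuvian 17.8 → longest is Cisuralian (25.89 Myr).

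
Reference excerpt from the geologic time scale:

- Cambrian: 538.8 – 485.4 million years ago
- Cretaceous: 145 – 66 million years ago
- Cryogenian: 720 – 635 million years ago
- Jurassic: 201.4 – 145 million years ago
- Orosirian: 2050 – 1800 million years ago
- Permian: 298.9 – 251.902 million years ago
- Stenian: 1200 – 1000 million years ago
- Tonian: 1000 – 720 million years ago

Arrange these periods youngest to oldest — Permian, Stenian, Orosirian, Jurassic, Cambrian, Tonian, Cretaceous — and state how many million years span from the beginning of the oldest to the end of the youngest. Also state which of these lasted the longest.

Cretaceous, Jurassic, Permian, Cambrian, Tonian, Stenian, Orosirian; total span 1984 Myr; longest is Tonian

From the excerpt: Permian 298.9–251.902; Stenian 1200–1000; Orosirian 2050–1800; Jurassic 201.4–145; Cambrian 538.8–485.4; Tonian 1000–720; Cretaceous 145–66 (Ma).
Larger Ma is earlier, so the oldest is Orosirian and the youngest is Cretaceous; youngest to oldest: Cretaceous, Jurassic, Permian, Cambrian, Tonian, Stenian, Orosirian.
Oldest start 2050 minus youngest end 66 gives 1984 Myr overall.
Individual lengths (start − end): Cambrian 53.4; Orosirian 250; Jurassic 56.4; Tonian 280; Permian 46.998; Cretaceous 79; Stenian 200. The largest is Tonian at 280 Myr.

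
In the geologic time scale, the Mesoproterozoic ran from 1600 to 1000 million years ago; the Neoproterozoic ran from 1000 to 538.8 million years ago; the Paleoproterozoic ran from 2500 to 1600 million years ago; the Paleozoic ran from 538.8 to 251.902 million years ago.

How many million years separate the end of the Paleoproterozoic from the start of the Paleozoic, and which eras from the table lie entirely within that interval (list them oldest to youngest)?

1061.2 million years; Mesoproterozoic, Neoproterozoic

End of Paleoproterozoic = 1600 Ma; start of Paleozoic = 538.8 Ma.
Gap = 1600 − 538.8 = 1061.2 Myr.
Eras wholly inside 1600–538.8 Ma: Mesoproterozoic (1600–1000), Neoproterozoic (1000–538.8).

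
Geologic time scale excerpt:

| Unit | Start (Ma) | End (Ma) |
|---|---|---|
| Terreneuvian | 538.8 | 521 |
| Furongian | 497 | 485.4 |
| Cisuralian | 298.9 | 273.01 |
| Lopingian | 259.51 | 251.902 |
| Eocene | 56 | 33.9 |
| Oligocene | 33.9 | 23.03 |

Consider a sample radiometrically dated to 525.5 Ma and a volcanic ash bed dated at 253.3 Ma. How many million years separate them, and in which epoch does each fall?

Elapsed time: 525.5 − 253.3 = 272.2 Myr.
525.5 Ma lies within 538.8–521 Ma: Terreneuvian.
253.3 Ma lies within 259.51–251.902 Ma: Lopingian.

272.2 million years apart; the first in the Terreneuvian, the second in the Lopingian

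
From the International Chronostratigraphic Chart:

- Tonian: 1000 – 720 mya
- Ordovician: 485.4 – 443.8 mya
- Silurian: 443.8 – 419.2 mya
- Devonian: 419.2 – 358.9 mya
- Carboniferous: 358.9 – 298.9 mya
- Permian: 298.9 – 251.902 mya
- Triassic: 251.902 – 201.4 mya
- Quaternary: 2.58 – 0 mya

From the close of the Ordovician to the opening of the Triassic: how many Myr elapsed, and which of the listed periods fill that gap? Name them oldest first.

End of Ordovician = 443.8 Ma; start of Triassic = 251.902 Ma.
Gap = 443.8 − 251.902 = 191.898 Myr.
Periods wholly inside 443.8–251.902 Ma: Silurian (443.8–419.2), Devonian (419.2–358.9), Carboniferous (358.9–298.9), Permian (298.9–251.902).

191.898 million years; Silurian, Devonian, Carboniferous, Permian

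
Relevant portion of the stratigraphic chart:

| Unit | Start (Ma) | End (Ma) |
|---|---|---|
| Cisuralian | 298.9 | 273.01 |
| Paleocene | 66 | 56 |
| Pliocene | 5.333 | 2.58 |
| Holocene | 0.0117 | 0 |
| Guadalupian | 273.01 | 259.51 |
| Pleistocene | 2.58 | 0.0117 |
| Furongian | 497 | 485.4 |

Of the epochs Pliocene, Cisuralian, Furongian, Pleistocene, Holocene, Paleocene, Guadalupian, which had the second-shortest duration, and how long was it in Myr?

Pleistocene, 2.5683 million years

Start − end for each: Pliocene 5.333 − 2.58 = 2.753; Cisuralian 298.9 − 273.01 = 25.89; Furongian 497 − 485.4 = 11.6; Pleistocene 2.58 − 0.0117 = 2.5683; Holocene 0.0117 − 0 = 0.0117; Paleocene 66 − 56 = 10; Guadalupian 273.01 − 259.51 = 13.5.
Ranking these from shortest: Holocene < Pleistocene < Pliocene < Paleocene < Furongian < Guadalupian < Cisuralian.
Position 2 in that ranking is Pleistocene, which lasted 2.5683 Myr.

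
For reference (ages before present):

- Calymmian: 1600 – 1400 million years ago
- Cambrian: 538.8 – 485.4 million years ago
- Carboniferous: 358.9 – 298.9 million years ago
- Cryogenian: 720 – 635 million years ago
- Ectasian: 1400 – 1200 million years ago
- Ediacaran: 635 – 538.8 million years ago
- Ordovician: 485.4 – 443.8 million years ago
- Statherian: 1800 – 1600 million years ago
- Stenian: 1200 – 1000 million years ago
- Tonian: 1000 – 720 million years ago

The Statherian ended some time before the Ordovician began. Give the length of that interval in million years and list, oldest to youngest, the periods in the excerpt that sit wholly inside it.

End of Statherian = 1600 Ma; start of Ordovician = 485.4 Ma.
Gap = 1600 − 485.4 = 1114.6 Myr.
Periods wholly inside 1600–485.4 Ma: Calymmian (1600–1400), Ectasian (1400–1200), Stenian (1200–1000), Tonian (1000–720), Cryogenian (720–635), Ediacaran (635–538.8), Cambrian (538.8–485.4).

1114.6 million years; Calymmian, Ectasian, Stenian, Tonian, Cryogenian, Ediacaran, Cambrian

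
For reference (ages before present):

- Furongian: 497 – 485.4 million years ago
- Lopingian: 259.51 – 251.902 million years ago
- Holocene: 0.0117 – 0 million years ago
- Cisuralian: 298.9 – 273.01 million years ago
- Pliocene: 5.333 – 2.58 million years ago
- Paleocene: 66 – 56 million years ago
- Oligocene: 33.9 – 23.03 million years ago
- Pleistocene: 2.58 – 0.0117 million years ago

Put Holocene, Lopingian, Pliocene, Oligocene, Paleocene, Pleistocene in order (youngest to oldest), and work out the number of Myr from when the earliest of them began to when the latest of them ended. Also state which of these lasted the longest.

Holocene, Pleistocene, Pliocene, Oligocene, Paleocene, Lopingian; total span 259.51 Myr; longest is Oligocene

Start ages (Ma): Lopingian 259.51, Paleocene 66, Oligocene 33.9, Pliocene 5.333, Pleistocene 2.58, Holocene 0.0117.
Ordered youngest to oldest: Holocene, Pleistocene, Pliocene, Oligocene, Paleocene, Lopingian.
Span = 259.51 − 0 = 259.51 Myr.
Durations: Holocene 0.0117, Pliocene 2.753, Pleistocene 2.5683, Oligocene 10.87, Paleocene 10, Lopingian 7.608 → longest is Oligocene (10.87 Myr).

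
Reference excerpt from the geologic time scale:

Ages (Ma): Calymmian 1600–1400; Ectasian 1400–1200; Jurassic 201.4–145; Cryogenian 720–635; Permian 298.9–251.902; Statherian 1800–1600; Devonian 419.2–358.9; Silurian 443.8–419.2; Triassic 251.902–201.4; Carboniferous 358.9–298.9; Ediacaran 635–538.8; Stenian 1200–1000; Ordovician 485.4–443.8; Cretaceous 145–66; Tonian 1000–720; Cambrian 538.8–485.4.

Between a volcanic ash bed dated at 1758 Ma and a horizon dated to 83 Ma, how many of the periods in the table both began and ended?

14

1758 Ma sits inside the Statherian (1800–1600) and 83 Ma inside the Cretaceous (145–66); neither of those is wholly between the two dates.
The listed periods lying completely between them are Calymmian, Ectasian, Stenian, Tonian, Cryogenian, Ediacaran, Cambrian, Ordovician, Silurian, Devonian, Carboniferous, Permian, Triassic, Jurassic — 14 in all.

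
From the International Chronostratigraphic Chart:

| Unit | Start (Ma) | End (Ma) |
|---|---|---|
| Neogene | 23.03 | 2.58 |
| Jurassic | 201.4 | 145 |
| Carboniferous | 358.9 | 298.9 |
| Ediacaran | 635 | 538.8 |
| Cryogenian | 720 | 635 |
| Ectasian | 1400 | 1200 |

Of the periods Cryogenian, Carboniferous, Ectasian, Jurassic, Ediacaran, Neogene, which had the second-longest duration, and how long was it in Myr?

Durations: Cryogenian 85; Carboniferous 60; Ectasian 200; Jurassic 56.4; Ediacaran 96.2; Neogene 20.45 Myr.
Sorted longest-first: Ectasian (200), Ediacaran (96.2), Cryogenian (85), Carboniferous (60), Jurassic (56.4), Neogene (20.45).
The second longest is Ediacaran at 96.2 Myr.

Ediacaran, 96.2 million years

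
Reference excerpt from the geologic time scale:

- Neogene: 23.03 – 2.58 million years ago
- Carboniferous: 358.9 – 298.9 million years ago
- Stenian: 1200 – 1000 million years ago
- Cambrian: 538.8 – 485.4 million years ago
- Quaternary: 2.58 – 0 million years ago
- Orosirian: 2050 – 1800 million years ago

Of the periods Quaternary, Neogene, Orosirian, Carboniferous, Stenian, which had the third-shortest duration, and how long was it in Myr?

Carboniferous, 60 million years

Durations: Quaternary 2.58; Neogene 20.45; Orosirian 250; Carboniferous 60; Stenian 200 Myr.
Sorted shortest-first: Quaternary (2.58), Neogene (20.45), Carboniferous (60), Stenian (200), Orosirian (250).
The third shortest is Carboniferous at 60 Myr.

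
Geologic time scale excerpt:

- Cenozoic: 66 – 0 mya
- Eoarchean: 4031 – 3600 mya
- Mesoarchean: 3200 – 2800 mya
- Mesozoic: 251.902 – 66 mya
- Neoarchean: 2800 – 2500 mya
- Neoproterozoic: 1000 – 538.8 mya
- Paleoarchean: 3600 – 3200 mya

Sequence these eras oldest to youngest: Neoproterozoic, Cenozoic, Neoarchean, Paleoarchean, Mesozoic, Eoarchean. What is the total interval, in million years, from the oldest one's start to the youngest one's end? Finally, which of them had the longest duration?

Eoarchean → Paleoarchean → Neoarchean → Neoproterozoic → Mesozoic → Cenozoic; total span 4031 Myr; longest is Neoproterozoic

From the excerpt: Neoproterozoic 1000–538.8; Cenozoic 66–0; Neoarchean 2800–2500; Paleoarchean 3600–3200; Mesozoic 251.902–66; Eoarchean 4031–3600 (Ma).
Larger Ma is earlier, so the oldest is Eoarchean and the youngest is Cenozoic; oldest to youngest: Eoarchean, Paleoarchean, Neoarchean, Neoproterozoic, Mesozoic, Cenozoic.
Oldest start 4031 minus youngest end 0 gives 4031 Myr overall.
Individual lengths (start − end): Eoarchean 431; Mesozoic 185.902; Paleoarchean 400; Cenozoic 66; Neoarchean 300; Neoproterozoic 461.2. The largest is Neoproterozoic at 461.2 Myr.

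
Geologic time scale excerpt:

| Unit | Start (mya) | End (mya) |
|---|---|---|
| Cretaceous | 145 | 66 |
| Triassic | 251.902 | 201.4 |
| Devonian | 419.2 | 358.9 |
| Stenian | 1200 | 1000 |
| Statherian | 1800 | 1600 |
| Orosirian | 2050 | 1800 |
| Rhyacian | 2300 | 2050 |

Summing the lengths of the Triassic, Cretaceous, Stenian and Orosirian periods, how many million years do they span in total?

Each duration: Triassic = 50.502; Cretaceous = 79; Stenian = 200; Orosirian = 250.
Sum: 50.502 + 79 + 200 + 250 = 579.502 Myr.

579.502 million years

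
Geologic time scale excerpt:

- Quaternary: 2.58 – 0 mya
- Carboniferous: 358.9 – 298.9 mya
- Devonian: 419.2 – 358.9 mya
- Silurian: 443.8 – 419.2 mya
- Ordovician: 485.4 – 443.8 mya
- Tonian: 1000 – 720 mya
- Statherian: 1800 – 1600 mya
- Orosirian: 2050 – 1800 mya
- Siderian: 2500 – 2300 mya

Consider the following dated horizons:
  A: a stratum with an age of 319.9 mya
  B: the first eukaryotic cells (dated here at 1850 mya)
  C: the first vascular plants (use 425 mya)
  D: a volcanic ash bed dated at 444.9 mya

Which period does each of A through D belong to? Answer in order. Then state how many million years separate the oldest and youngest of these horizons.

A: 319.9 Ma lies in 358.9–298.9 Ma, so Carboniferous.
B: 1850 Ma lies in 2050–1800 Ma, so Orosirian.
C: 425 Ma lies in 443.8–419.2 Ma, so Silurian.
D: 444.9 Ma lies in 485.4–443.8 Ma, so Ordovician.
Oldest = 1850 Ma, youngest = 319.9 Ma → span 1530.1 Myr.

A — Carboniferous; B — Orosirian; C — Silurian; D — Ordovician; span 1530.1 million years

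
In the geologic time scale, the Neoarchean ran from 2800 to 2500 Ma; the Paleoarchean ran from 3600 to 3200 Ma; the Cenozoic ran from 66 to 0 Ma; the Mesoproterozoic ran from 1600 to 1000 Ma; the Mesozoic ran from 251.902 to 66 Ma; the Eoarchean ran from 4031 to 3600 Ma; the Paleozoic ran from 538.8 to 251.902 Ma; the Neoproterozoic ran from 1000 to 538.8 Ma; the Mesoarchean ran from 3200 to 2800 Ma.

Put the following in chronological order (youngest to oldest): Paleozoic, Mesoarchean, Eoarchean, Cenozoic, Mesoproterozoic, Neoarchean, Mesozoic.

Sorting by start age (ascending Ma, since larger Ma = older): Cenozoic began 66, Mesozoic began 251.902, Paleozoic began 538.8, Mesoproterozoic began 1600, Neoarchean began 2800, Mesoarchean began 3200, Eoarchean began 4031.

Cenozoic, Mesozoic, Paleozoic, Mesoproterozoic, Neoarchean, Mesoarchean, Eoarchean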